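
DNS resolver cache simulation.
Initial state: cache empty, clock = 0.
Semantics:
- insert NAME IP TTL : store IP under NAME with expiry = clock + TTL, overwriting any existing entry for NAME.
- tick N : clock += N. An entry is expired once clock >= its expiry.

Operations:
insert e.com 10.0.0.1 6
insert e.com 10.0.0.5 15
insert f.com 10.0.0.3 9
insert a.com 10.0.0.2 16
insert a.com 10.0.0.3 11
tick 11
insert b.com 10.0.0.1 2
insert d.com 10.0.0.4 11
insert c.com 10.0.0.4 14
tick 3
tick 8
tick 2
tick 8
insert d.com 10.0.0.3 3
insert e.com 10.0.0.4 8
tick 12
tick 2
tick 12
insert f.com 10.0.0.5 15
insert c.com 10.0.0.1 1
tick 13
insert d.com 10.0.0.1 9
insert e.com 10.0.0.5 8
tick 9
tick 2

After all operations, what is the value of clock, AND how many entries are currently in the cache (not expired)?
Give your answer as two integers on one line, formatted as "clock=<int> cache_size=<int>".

Op 1: insert e.com -> 10.0.0.1 (expiry=0+6=6). clock=0
Op 2: insert e.com -> 10.0.0.5 (expiry=0+15=15). clock=0
Op 3: insert f.com -> 10.0.0.3 (expiry=0+9=9). clock=0
Op 4: insert a.com -> 10.0.0.2 (expiry=0+16=16). clock=0
Op 5: insert a.com -> 10.0.0.3 (expiry=0+11=11). clock=0
Op 6: tick 11 -> clock=11. purged={a.com,f.com}
Op 7: insert b.com -> 10.0.0.1 (expiry=11+2=13). clock=11
Op 8: insert d.com -> 10.0.0.4 (expiry=11+11=22). clock=11
Op 9: insert c.com -> 10.0.0.4 (expiry=11+14=25). clock=11
Op 10: tick 3 -> clock=14. purged={b.com}
Op 11: tick 8 -> clock=22. purged={d.com,e.com}
Op 12: tick 2 -> clock=24.
Op 13: tick 8 -> clock=32. purged={c.com}
Op 14: insert d.com -> 10.0.0.3 (expiry=32+3=35). clock=32
Op 15: insert e.com -> 10.0.0.4 (expiry=32+8=40). clock=32
Op 16: tick 12 -> clock=44. purged={d.com,e.com}
Op 17: tick 2 -> clock=46.
Op 18: tick 12 -> clock=58.
Op 19: insert f.com -> 10.0.0.5 (expiry=58+15=73). clock=58
Op 20: insert c.com -> 10.0.0.1 (expiry=58+1=59). clock=58
Op 21: tick 13 -> clock=71. purged={c.com}
Op 22: insert d.com -> 10.0.0.1 (expiry=71+9=80). clock=71
Op 23: insert e.com -> 10.0.0.5 (expiry=71+8=79). clock=71
Op 24: tick 9 -> clock=80. purged={d.com,e.com,f.com}
Op 25: tick 2 -> clock=82.
Final clock = 82
Final cache (unexpired): {} -> size=0

Answer: clock=82 cache_size=0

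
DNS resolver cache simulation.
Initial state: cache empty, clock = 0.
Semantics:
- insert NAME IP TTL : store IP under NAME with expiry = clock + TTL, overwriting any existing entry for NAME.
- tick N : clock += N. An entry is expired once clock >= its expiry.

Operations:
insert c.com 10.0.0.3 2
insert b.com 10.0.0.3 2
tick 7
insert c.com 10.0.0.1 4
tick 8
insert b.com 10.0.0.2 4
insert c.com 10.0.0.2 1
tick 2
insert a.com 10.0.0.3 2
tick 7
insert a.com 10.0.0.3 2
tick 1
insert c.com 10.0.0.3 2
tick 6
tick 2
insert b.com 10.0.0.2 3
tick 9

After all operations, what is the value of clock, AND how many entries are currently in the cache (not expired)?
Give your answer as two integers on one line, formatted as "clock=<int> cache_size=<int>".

Op 1: insert c.com -> 10.0.0.3 (expiry=0+2=2). clock=0
Op 2: insert b.com -> 10.0.0.3 (expiry=0+2=2). clock=0
Op 3: tick 7 -> clock=7. purged={b.com,c.com}
Op 4: insert c.com -> 10.0.0.1 (expiry=7+4=11). clock=7
Op 5: tick 8 -> clock=15. purged={c.com}
Op 6: insert b.com -> 10.0.0.2 (expiry=15+4=19). clock=15
Op 7: insert c.com -> 10.0.0.2 (expiry=15+1=16). clock=15
Op 8: tick 2 -> clock=17. purged={c.com}
Op 9: insert a.com -> 10.0.0.3 (expiry=17+2=19). clock=17
Op 10: tick 7 -> clock=24. purged={a.com,b.com}
Op 11: insert a.com -> 10.0.0.3 (expiry=24+2=26). clock=24
Op 12: tick 1 -> clock=25.
Op 13: insert c.com -> 10.0.0.3 (expiry=25+2=27). clock=25
Op 14: tick 6 -> clock=31. purged={a.com,c.com}
Op 15: tick 2 -> clock=33.
Op 16: insert b.com -> 10.0.0.2 (expiry=33+3=36). clock=33
Op 17: tick 9 -> clock=42. purged={b.com}
Final clock = 42
Final cache (unexpired): {} -> size=0

Answer: clock=42 cache_size=0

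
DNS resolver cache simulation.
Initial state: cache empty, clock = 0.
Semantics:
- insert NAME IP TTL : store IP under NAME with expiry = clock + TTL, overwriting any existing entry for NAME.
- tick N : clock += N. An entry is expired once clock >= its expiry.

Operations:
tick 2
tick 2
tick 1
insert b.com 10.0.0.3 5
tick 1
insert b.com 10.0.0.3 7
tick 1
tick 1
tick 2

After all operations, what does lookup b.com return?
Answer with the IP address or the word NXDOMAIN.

Op 1: tick 2 -> clock=2.
Op 2: tick 2 -> clock=4.
Op 3: tick 1 -> clock=5.
Op 4: insert b.com -> 10.0.0.3 (expiry=5+5=10). clock=5
Op 5: tick 1 -> clock=6.
Op 6: insert b.com -> 10.0.0.3 (expiry=6+7=13). clock=6
Op 7: tick 1 -> clock=7.
Op 8: tick 1 -> clock=8.
Op 9: tick 2 -> clock=10.
lookup b.com: present, ip=10.0.0.3 expiry=13 > clock=10

Answer: 10.0.0.3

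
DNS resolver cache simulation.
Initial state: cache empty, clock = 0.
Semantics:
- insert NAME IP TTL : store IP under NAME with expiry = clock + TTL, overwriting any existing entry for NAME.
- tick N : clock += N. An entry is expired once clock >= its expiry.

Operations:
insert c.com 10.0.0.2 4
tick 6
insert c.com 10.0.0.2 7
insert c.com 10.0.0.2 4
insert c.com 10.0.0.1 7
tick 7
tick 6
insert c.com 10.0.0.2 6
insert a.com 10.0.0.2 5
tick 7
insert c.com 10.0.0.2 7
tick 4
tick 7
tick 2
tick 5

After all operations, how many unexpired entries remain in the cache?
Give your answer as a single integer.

Op 1: insert c.com -> 10.0.0.2 (expiry=0+4=4). clock=0
Op 2: tick 6 -> clock=6. purged={c.com}
Op 3: insert c.com -> 10.0.0.2 (expiry=6+7=13). clock=6
Op 4: insert c.com -> 10.0.0.2 (expiry=6+4=10). clock=6
Op 5: insert c.com -> 10.0.0.1 (expiry=6+7=13). clock=6
Op 6: tick 7 -> clock=13. purged={c.com}
Op 7: tick 6 -> clock=19.
Op 8: insert c.com -> 10.0.0.2 (expiry=19+6=25). clock=19
Op 9: insert a.com -> 10.0.0.2 (expiry=19+5=24). clock=19
Op 10: tick 7 -> clock=26. purged={a.com,c.com}
Op 11: insert c.com -> 10.0.0.2 (expiry=26+7=33). clock=26
Op 12: tick 4 -> clock=30.
Op 13: tick 7 -> clock=37. purged={c.com}
Op 14: tick 2 -> clock=39.
Op 15: tick 5 -> clock=44.
Final cache (unexpired): {} -> size=0

Answer: 0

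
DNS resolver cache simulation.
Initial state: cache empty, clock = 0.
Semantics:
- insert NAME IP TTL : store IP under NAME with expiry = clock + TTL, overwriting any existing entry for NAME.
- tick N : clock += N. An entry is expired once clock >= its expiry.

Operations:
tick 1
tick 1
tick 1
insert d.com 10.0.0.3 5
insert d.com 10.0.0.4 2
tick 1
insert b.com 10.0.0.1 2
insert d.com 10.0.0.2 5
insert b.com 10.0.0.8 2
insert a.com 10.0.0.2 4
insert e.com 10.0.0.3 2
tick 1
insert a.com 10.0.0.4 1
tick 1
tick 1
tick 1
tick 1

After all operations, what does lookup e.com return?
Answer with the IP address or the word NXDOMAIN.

Answer: NXDOMAIN

Derivation:
Op 1: tick 1 -> clock=1.
Op 2: tick 1 -> clock=2.
Op 3: tick 1 -> clock=3.
Op 4: insert d.com -> 10.0.0.3 (expiry=3+5=8). clock=3
Op 5: insert d.com -> 10.0.0.4 (expiry=3+2=5). clock=3
Op 6: tick 1 -> clock=4.
Op 7: insert b.com -> 10.0.0.1 (expiry=4+2=6). clock=4
Op 8: insert d.com -> 10.0.0.2 (expiry=4+5=9). clock=4
Op 9: insert b.com -> 10.0.0.8 (expiry=4+2=6). clock=4
Op 10: insert a.com -> 10.0.0.2 (expiry=4+4=8). clock=4
Op 11: insert e.com -> 10.0.0.3 (expiry=4+2=6). clock=4
Op 12: tick 1 -> clock=5.
Op 13: insert a.com -> 10.0.0.4 (expiry=5+1=6). clock=5
Op 14: tick 1 -> clock=6. purged={a.com,b.com,e.com}
Op 15: tick 1 -> clock=7.
Op 16: tick 1 -> clock=8.
Op 17: tick 1 -> clock=9. purged={d.com}
lookup e.com: not in cache (expired or never inserted)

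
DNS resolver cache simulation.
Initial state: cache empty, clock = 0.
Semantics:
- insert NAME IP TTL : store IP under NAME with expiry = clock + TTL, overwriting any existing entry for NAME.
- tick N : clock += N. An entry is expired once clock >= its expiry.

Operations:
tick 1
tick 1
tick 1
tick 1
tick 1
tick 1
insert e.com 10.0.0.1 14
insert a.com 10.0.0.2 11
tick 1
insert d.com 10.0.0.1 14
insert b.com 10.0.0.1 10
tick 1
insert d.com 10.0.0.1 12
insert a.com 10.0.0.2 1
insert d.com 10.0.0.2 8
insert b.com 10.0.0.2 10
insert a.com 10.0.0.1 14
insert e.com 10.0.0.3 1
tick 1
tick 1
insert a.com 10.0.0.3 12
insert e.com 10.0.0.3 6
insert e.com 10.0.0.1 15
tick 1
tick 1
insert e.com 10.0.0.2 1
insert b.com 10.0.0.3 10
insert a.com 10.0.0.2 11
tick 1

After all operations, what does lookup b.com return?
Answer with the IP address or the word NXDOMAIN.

Answer: 10.0.0.3

Derivation:
Op 1: tick 1 -> clock=1.
Op 2: tick 1 -> clock=2.
Op 3: tick 1 -> clock=3.
Op 4: tick 1 -> clock=4.
Op 5: tick 1 -> clock=5.
Op 6: tick 1 -> clock=6.
Op 7: insert e.com -> 10.0.0.1 (expiry=6+14=20). clock=6
Op 8: insert a.com -> 10.0.0.2 (expiry=6+11=17). clock=6
Op 9: tick 1 -> clock=7.
Op 10: insert d.com -> 10.0.0.1 (expiry=7+14=21). clock=7
Op 11: insert b.com -> 10.0.0.1 (expiry=7+10=17). clock=7
Op 12: tick 1 -> clock=8.
Op 13: insert d.com -> 10.0.0.1 (expiry=8+12=20). clock=8
Op 14: insert a.com -> 10.0.0.2 (expiry=8+1=9). clock=8
Op 15: insert d.com -> 10.0.0.2 (expiry=8+8=16). clock=8
Op 16: insert b.com -> 10.0.0.2 (expiry=8+10=18). clock=8
Op 17: insert a.com -> 10.0.0.1 (expiry=8+14=22). clock=8
Op 18: insert e.com -> 10.0.0.3 (expiry=8+1=9). clock=8
Op 19: tick 1 -> clock=9. purged={e.com}
Op 20: tick 1 -> clock=10.
Op 21: insert a.com -> 10.0.0.3 (expiry=10+12=22). clock=10
Op 22: insert e.com -> 10.0.0.3 (expiry=10+6=16). clock=10
Op 23: insert e.com -> 10.0.0.1 (expiry=10+15=25). clock=10
Op 24: tick 1 -> clock=11.
Op 25: tick 1 -> clock=12.
Op 26: insert e.com -> 10.0.0.2 (expiry=12+1=13). clock=12
Op 27: insert b.com -> 10.0.0.3 (expiry=12+10=22). clock=12
Op 28: insert a.com -> 10.0.0.2 (expiry=12+11=23). clock=12
Op 29: tick 1 -> clock=13. purged={e.com}
lookup b.com: present, ip=10.0.0.3 expiry=22 > clock=13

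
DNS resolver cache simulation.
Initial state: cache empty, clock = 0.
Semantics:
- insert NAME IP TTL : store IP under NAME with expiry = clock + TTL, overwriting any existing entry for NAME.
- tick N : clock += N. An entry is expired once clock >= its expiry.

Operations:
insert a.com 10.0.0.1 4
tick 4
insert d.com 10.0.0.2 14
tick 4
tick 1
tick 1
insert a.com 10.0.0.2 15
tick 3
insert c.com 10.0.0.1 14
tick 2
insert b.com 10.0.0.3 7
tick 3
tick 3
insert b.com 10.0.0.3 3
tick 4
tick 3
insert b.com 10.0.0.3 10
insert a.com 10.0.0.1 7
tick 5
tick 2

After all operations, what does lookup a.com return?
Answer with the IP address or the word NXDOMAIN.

Op 1: insert a.com -> 10.0.0.1 (expiry=0+4=4). clock=0
Op 2: tick 4 -> clock=4. purged={a.com}
Op 3: insert d.com -> 10.0.0.2 (expiry=4+14=18). clock=4
Op 4: tick 4 -> clock=8.
Op 5: tick 1 -> clock=9.
Op 6: tick 1 -> clock=10.
Op 7: insert a.com -> 10.0.0.2 (expiry=10+15=25). clock=10
Op 8: tick 3 -> clock=13.
Op 9: insert c.com -> 10.0.0.1 (expiry=13+14=27). clock=13
Op 10: tick 2 -> clock=15.
Op 11: insert b.com -> 10.0.0.3 (expiry=15+7=22). clock=15
Op 12: tick 3 -> clock=18. purged={d.com}
Op 13: tick 3 -> clock=21.
Op 14: insert b.com -> 10.0.0.3 (expiry=21+3=24). clock=21
Op 15: tick 4 -> clock=25. purged={a.com,b.com}
Op 16: tick 3 -> clock=28. purged={c.com}
Op 17: insert b.com -> 10.0.0.3 (expiry=28+10=38). clock=28
Op 18: insert a.com -> 10.0.0.1 (expiry=28+7=35). clock=28
Op 19: tick 5 -> clock=33.
Op 20: tick 2 -> clock=35. purged={a.com}
lookup a.com: not in cache (expired or never inserted)

Answer: NXDOMAIN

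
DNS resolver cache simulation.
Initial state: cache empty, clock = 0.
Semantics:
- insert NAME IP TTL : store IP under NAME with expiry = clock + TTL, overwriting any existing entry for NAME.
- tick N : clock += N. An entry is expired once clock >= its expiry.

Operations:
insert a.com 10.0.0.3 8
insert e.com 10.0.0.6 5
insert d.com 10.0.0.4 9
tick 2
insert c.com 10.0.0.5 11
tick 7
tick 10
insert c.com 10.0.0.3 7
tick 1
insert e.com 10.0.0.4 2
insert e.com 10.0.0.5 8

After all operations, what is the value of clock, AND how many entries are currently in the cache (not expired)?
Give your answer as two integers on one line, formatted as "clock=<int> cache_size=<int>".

Op 1: insert a.com -> 10.0.0.3 (expiry=0+8=8). clock=0
Op 2: insert e.com -> 10.0.0.6 (expiry=0+5=5). clock=0
Op 3: insert d.com -> 10.0.0.4 (expiry=0+9=9). clock=0
Op 4: tick 2 -> clock=2.
Op 5: insert c.com -> 10.0.0.5 (expiry=2+11=13). clock=2
Op 6: tick 7 -> clock=9. purged={a.com,d.com,e.com}
Op 7: tick 10 -> clock=19. purged={c.com}
Op 8: insert c.com -> 10.0.0.3 (expiry=19+7=26). clock=19
Op 9: tick 1 -> clock=20.
Op 10: insert e.com -> 10.0.0.4 (expiry=20+2=22). clock=20
Op 11: insert e.com -> 10.0.0.5 (expiry=20+8=28). clock=20
Final clock = 20
Final cache (unexpired): {c.com,e.com} -> size=2

Answer: clock=20 cache_size=2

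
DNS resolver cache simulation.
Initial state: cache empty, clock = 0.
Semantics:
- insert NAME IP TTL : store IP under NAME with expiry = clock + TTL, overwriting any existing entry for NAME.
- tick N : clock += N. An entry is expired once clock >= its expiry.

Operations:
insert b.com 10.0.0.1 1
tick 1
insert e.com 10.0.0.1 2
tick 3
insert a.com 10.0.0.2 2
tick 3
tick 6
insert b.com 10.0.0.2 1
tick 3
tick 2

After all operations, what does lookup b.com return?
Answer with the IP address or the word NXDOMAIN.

Answer: NXDOMAIN

Derivation:
Op 1: insert b.com -> 10.0.0.1 (expiry=0+1=1). clock=0
Op 2: tick 1 -> clock=1. purged={b.com}
Op 3: insert e.com -> 10.0.0.1 (expiry=1+2=3). clock=1
Op 4: tick 3 -> clock=4. purged={e.com}
Op 5: insert a.com -> 10.0.0.2 (expiry=4+2=6). clock=4
Op 6: tick 3 -> clock=7. purged={a.com}
Op 7: tick 6 -> clock=13.
Op 8: insert b.com -> 10.0.0.2 (expiry=13+1=14). clock=13
Op 9: tick 3 -> clock=16. purged={b.com}
Op 10: tick 2 -> clock=18.
lookup b.com: not in cache (expired or never inserted)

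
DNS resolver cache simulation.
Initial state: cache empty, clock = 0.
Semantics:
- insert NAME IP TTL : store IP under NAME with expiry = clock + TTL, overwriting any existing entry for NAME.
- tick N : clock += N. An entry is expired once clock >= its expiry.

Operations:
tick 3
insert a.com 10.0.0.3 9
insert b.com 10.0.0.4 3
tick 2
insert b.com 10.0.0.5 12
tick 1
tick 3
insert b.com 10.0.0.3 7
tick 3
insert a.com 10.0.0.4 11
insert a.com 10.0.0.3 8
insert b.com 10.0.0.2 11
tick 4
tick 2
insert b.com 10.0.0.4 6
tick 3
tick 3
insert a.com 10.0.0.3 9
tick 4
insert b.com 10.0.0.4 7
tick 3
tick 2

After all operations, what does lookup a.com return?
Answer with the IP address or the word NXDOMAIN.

Op 1: tick 3 -> clock=3.
Op 2: insert a.com -> 10.0.0.3 (expiry=3+9=12). clock=3
Op 3: insert b.com -> 10.0.0.4 (expiry=3+3=6). clock=3
Op 4: tick 2 -> clock=5.
Op 5: insert b.com -> 10.0.0.5 (expiry=5+12=17). clock=5
Op 6: tick 1 -> clock=6.
Op 7: tick 3 -> clock=9.
Op 8: insert b.com -> 10.0.0.3 (expiry=9+7=16). clock=9
Op 9: tick 3 -> clock=12. purged={a.com}
Op 10: insert a.com -> 10.0.0.4 (expiry=12+11=23). clock=12
Op 11: insert a.com -> 10.0.0.3 (expiry=12+8=20). clock=12
Op 12: insert b.com -> 10.0.0.2 (expiry=12+11=23). clock=12
Op 13: tick 4 -> clock=16.
Op 14: tick 2 -> clock=18.
Op 15: insert b.com -> 10.0.0.4 (expiry=18+6=24). clock=18
Op 16: tick 3 -> clock=21. purged={a.com}
Op 17: tick 3 -> clock=24. purged={b.com}
Op 18: insert a.com -> 10.0.0.3 (expiry=24+9=33). clock=24
Op 19: tick 4 -> clock=28.
Op 20: insert b.com -> 10.0.0.4 (expiry=28+7=35). clock=28
Op 21: tick 3 -> clock=31.
Op 22: tick 2 -> clock=33. purged={a.com}
lookup a.com: not in cache (expired or never inserted)

Answer: NXDOMAIN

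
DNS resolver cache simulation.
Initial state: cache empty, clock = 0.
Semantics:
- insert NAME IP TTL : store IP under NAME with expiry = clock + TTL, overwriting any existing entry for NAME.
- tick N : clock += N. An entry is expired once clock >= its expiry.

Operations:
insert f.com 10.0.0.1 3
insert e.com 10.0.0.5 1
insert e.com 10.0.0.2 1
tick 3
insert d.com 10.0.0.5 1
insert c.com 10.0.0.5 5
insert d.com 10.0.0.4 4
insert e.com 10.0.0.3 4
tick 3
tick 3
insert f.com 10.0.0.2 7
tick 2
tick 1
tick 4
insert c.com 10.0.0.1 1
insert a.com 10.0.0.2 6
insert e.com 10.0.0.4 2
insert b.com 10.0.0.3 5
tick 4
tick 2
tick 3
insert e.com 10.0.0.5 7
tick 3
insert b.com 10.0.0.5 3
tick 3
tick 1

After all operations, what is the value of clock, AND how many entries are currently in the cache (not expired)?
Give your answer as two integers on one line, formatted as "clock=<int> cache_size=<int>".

Answer: clock=32 cache_size=0

Derivation:
Op 1: insert f.com -> 10.0.0.1 (expiry=0+3=3). clock=0
Op 2: insert e.com -> 10.0.0.5 (expiry=0+1=1). clock=0
Op 3: insert e.com -> 10.0.0.2 (expiry=0+1=1). clock=0
Op 4: tick 3 -> clock=3. purged={e.com,f.com}
Op 5: insert d.com -> 10.0.0.5 (expiry=3+1=4). clock=3
Op 6: insert c.com -> 10.0.0.5 (expiry=3+5=8). clock=3
Op 7: insert d.com -> 10.0.0.4 (expiry=3+4=7). clock=3
Op 8: insert e.com -> 10.0.0.3 (expiry=3+4=7). clock=3
Op 9: tick 3 -> clock=6.
Op 10: tick 3 -> clock=9. purged={c.com,d.com,e.com}
Op 11: insert f.com -> 10.0.0.2 (expiry=9+7=16). clock=9
Op 12: tick 2 -> clock=11.
Op 13: tick 1 -> clock=12.
Op 14: tick 4 -> clock=16. purged={f.com}
Op 15: insert c.com -> 10.0.0.1 (expiry=16+1=17). clock=16
Op 16: insert a.com -> 10.0.0.2 (expiry=16+6=22). clock=16
Op 17: insert e.com -> 10.0.0.4 (expiry=16+2=18). clock=16
Op 18: insert b.com -> 10.0.0.3 (expiry=16+5=21). clock=16
Op 19: tick 4 -> clock=20. purged={c.com,e.com}
Op 20: tick 2 -> clock=22. purged={a.com,b.com}
Op 21: tick 3 -> clock=25.
Op 22: insert e.com -> 10.0.0.5 (expiry=25+7=32). clock=25
Op 23: tick 3 -> clock=28.
Op 24: insert b.com -> 10.0.0.5 (expiry=28+3=31). clock=28
Op 25: tick 3 -> clock=31. purged={b.com}
Op 26: tick 1 -> clock=32. purged={e.com}
Final clock = 32
Final cache (unexpired): {} -> size=0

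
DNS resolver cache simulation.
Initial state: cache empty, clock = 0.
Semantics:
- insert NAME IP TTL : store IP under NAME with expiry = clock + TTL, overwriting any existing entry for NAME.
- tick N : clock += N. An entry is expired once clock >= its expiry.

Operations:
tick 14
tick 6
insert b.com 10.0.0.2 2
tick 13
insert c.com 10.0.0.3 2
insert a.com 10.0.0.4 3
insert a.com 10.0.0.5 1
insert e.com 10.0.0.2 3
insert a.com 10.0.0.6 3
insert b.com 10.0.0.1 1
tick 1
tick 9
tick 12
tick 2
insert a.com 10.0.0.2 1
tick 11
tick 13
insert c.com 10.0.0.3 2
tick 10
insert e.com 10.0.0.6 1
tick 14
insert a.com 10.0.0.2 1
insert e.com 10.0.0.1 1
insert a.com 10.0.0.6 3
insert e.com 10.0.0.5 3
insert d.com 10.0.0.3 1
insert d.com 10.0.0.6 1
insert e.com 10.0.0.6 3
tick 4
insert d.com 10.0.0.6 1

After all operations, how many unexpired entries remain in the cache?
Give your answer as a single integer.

Op 1: tick 14 -> clock=14.
Op 2: tick 6 -> clock=20.
Op 3: insert b.com -> 10.0.0.2 (expiry=20+2=22). clock=20
Op 4: tick 13 -> clock=33. purged={b.com}
Op 5: insert c.com -> 10.0.0.3 (expiry=33+2=35). clock=33
Op 6: insert a.com -> 10.0.0.4 (expiry=33+3=36). clock=33
Op 7: insert a.com -> 10.0.0.5 (expiry=33+1=34). clock=33
Op 8: insert e.com -> 10.0.0.2 (expiry=33+3=36). clock=33
Op 9: insert a.com -> 10.0.0.6 (expiry=33+3=36). clock=33
Op 10: insert b.com -> 10.0.0.1 (expiry=33+1=34). clock=33
Op 11: tick 1 -> clock=34. purged={b.com}
Op 12: tick 9 -> clock=43. purged={a.com,c.com,e.com}
Op 13: tick 12 -> clock=55.
Op 14: tick 2 -> clock=57.
Op 15: insert a.com -> 10.0.0.2 (expiry=57+1=58). clock=57
Op 16: tick 11 -> clock=68. purged={a.com}
Op 17: tick 13 -> clock=81.
Op 18: insert c.com -> 10.0.0.3 (expiry=81+2=83). clock=81
Op 19: tick 10 -> clock=91. purged={c.com}
Op 20: insert e.com -> 10.0.0.6 (expiry=91+1=92). clock=91
Op 21: tick 14 -> clock=105. purged={e.com}
Op 22: insert a.com -> 10.0.0.2 (expiry=105+1=106). clock=105
Op 23: insert e.com -> 10.0.0.1 (expiry=105+1=106). clock=105
Op 24: insert a.com -> 10.0.0.6 (expiry=105+3=108). clock=105
Op 25: insert e.com -> 10.0.0.5 (expiry=105+3=108). clock=105
Op 26: insert d.com -> 10.0.0.3 (expiry=105+1=106). clock=105
Op 27: insert d.com -> 10.0.0.6 (expiry=105+1=106). clock=105
Op 28: insert e.com -> 10.0.0.6 (expiry=105+3=108). clock=105
Op 29: tick 4 -> clock=109. purged={a.com,d.com,e.com}
Op 30: insert d.com -> 10.0.0.6 (expiry=109+1=110). clock=109
Final cache (unexpired): {d.com} -> size=1

Answer: 1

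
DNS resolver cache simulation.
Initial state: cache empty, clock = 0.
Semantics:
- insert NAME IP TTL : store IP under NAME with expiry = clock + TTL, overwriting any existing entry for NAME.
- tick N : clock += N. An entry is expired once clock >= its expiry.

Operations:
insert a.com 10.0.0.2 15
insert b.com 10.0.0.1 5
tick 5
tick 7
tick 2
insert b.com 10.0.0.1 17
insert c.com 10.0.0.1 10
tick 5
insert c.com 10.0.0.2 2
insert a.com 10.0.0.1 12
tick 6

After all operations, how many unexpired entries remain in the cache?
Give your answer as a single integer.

Op 1: insert a.com -> 10.0.0.2 (expiry=0+15=15). clock=0
Op 2: insert b.com -> 10.0.0.1 (expiry=0+5=5). clock=0
Op 3: tick 5 -> clock=5. purged={b.com}
Op 4: tick 7 -> clock=12.
Op 5: tick 2 -> clock=14.
Op 6: insert b.com -> 10.0.0.1 (expiry=14+17=31). clock=14
Op 7: insert c.com -> 10.0.0.1 (expiry=14+10=24). clock=14
Op 8: tick 5 -> clock=19. purged={a.com}
Op 9: insert c.com -> 10.0.0.2 (expiry=19+2=21). clock=19
Op 10: insert a.com -> 10.0.0.1 (expiry=19+12=31). clock=19
Op 11: tick 6 -> clock=25. purged={c.com}
Final cache (unexpired): {a.com,b.com} -> size=2

Answer: 2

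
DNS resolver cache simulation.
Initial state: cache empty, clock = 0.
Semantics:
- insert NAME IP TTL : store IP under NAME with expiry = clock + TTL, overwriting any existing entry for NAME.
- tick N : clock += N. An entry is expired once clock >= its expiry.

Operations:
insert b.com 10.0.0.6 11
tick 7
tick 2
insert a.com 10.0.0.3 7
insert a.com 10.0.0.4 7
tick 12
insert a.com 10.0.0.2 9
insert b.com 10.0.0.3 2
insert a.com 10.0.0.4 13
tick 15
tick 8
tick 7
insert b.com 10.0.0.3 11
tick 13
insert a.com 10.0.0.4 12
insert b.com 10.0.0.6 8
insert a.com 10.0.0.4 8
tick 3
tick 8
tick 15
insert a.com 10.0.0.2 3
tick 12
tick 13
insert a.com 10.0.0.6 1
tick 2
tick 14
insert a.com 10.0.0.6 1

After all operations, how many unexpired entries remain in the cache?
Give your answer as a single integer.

Answer: 1

Derivation:
Op 1: insert b.com -> 10.0.0.6 (expiry=0+11=11). clock=0
Op 2: tick 7 -> clock=7.
Op 3: tick 2 -> clock=9.
Op 4: insert a.com -> 10.0.0.3 (expiry=9+7=16). clock=9
Op 5: insert a.com -> 10.0.0.4 (expiry=9+7=16). clock=9
Op 6: tick 12 -> clock=21. purged={a.com,b.com}
Op 7: insert a.com -> 10.0.0.2 (expiry=21+9=30). clock=21
Op 8: insert b.com -> 10.0.0.3 (expiry=21+2=23). clock=21
Op 9: insert a.com -> 10.0.0.4 (expiry=21+13=34). clock=21
Op 10: tick 15 -> clock=36. purged={a.com,b.com}
Op 11: tick 8 -> clock=44.
Op 12: tick 7 -> clock=51.
Op 13: insert b.com -> 10.0.0.3 (expiry=51+11=62). clock=51
Op 14: tick 13 -> clock=64. purged={b.com}
Op 15: insert a.com -> 10.0.0.4 (expiry=64+12=76). clock=64
Op 16: insert b.com -> 10.0.0.6 (expiry=64+8=72). clock=64
Op 17: insert a.com -> 10.0.0.4 (expiry=64+8=72). clock=64
Op 18: tick 3 -> clock=67.
Op 19: tick 8 -> clock=75. purged={a.com,b.com}
Op 20: tick 15 -> clock=90.
Op 21: insert a.com -> 10.0.0.2 (expiry=90+3=93). clock=90
Op 22: tick 12 -> clock=102. purged={a.com}
Op 23: tick 13 -> clock=115.
Op 24: insert a.com -> 10.0.0.6 (expiry=115+1=116). clock=115
Op 25: tick 2 -> clock=117. purged={a.com}
Op 26: tick 14 -> clock=131.
Op 27: insert a.com -> 10.0.0.6 (expiry=131+1=132). clock=131
Final cache (unexpired): {a.com} -> size=1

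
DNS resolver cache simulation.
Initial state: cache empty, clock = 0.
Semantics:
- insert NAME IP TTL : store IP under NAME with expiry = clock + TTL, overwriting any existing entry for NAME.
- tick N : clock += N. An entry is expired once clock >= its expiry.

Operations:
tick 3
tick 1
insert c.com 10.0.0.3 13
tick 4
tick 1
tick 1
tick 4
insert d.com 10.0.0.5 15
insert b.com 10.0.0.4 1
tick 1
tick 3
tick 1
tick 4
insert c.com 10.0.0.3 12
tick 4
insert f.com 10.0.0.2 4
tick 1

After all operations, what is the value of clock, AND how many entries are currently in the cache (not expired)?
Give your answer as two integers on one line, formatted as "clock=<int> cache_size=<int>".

Answer: clock=28 cache_size=3

Derivation:
Op 1: tick 3 -> clock=3.
Op 2: tick 1 -> clock=4.
Op 3: insert c.com -> 10.0.0.3 (expiry=4+13=17). clock=4
Op 4: tick 4 -> clock=8.
Op 5: tick 1 -> clock=9.
Op 6: tick 1 -> clock=10.
Op 7: tick 4 -> clock=14.
Op 8: insert d.com -> 10.0.0.5 (expiry=14+15=29). clock=14
Op 9: insert b.com -> 10.0.0.4 (expiry=14+1=15). clock=14
Op 10: tick 1 -> clock=15. purged={b.com}
Op 11: tick 3 -> clock=18. purged={c.com}
Op 12: tick 1 -> clock=19.
Op 13: tick 4 -> clock=23.
Op 14: insert c.com -> 10.0.0.3 (expiry=23+12=35). clock=23
Op 15: tick 4 -> clock=27.
Op 16: insert f.com -> 10.0.0.2 (expiry=27+4=31). clock=27
Op 17: tick 1 -> clock=28.
Final clock = 28
Final cache (unexpired): {c.com,d.com,f.com} -> size=3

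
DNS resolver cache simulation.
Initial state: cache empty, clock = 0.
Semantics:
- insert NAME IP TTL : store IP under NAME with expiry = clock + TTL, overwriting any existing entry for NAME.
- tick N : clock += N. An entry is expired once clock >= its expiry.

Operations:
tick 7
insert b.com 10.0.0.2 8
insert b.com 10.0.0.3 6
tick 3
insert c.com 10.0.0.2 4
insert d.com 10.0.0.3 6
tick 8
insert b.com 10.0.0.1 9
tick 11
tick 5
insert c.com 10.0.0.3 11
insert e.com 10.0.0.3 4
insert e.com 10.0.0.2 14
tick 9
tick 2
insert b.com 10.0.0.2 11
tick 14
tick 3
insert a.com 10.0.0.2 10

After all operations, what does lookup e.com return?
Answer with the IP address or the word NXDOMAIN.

Op 1: tick 7 -> clock=7.
Op 2: insert b.com -> 10.0.0.2 (expiry=7+8=15). clock=7
Op 3: insert b.com -> 10.0.0.3 (expiry=7+6=13). clock=7
Op 4: tick 3 -> clock=10.
Op 5: insert c.com -> 10.0.0.2 (expiry=10+4=14). clock=10
Op 6: insert d.com -> 10.0.0.3 (expiry=10+6=16). clock=10
Op 7: tick 8 -> clock=18. purged={b.com,c.com,d.com}
Op 8: insert b.com -> 10.0.0.1 (expiry=18+9=27). clock=18
Op 9: tick 11 -> clock=29. purged={b.com}
Op 10: tick 5 -> clock=34.
Op 11: insert c.com -> 10.0.0.3 (expiry=34+11=45). clock=34
Op 12: insert e.com -> 10.0.0.3 (expiry=34+4=38). clock=34
Op 13: insert e.com -> 10.0.0.2 (expiry=34+14=48). clock=34
Op 14: tick 9 -> clock=43.
Op 15: tick 2 -> clock=45. purged={c.com}
Op 16: insert b.com -> 10.0.0.2 (expiry=45+11=56). clock=45
Op 17: tick 14 -> clock=59. purged={b.com,e.com}
Op 18: tick 3 -> clock=62.
Op 19: insert a.com -> 10.0.0.2 (expiry=62+10=72). clock=62
lookup e.com: not in cache (expired or never inserted)

Answer: NXDOMAIN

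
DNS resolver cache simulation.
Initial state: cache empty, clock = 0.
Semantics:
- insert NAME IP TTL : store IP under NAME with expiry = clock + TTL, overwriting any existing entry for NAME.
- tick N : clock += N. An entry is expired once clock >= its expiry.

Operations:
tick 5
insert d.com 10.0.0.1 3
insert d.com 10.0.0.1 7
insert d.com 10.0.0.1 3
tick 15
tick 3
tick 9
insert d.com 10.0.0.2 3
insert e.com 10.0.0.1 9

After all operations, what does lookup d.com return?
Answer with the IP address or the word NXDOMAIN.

Op 1: tick 5 -> clock=5.
Op 2: insert d.com -> 10.0.0.1 (expiry=5+3=8). clock=5
Op 3: insert d.com -> 10.0.0.1 (expiry=5+7=12). clock=5
Op 4: insert d.com -> 10.0.0.1 (expiry=5+3=8). clock=5
Op 5: tick 15 -> clock=20. purged={d.com}
Op 6: tick 3 -> clock=23.
Op 7: tick 9 -> clock=32.
Op 8: insert d.com -> 10.0.0.2 (expiry=32+3=35). clock=32
Op 9: insert e.com -> 10.0.0.1 (expiry=32+9=41). clock=32
lookup d.com: present, ip=10.0.0.2 expiry=35 > clock=32

Answer: 10.0.0.2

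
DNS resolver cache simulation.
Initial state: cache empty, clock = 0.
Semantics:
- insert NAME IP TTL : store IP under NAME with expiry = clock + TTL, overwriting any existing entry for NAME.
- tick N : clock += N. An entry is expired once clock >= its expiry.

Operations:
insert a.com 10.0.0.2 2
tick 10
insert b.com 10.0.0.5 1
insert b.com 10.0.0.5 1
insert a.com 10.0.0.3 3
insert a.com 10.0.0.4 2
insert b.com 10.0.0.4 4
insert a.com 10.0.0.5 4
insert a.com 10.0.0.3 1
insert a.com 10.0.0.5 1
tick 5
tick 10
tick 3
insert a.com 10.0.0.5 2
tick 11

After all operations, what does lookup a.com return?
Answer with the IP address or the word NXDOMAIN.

Answer: NXDOMAIN

Derivation:
Op 1: insert a.com -> 10.0.0.2 (expiry=0+2=2). clock=0
Op 2: tick 10 -> clock=10. purged={a.com}
Op 3: insert b.com -> 10.0.0.5 (expiry=10+1=11). clock=10
Op 4: insert b.com -> 10.0.0.5 (expiry=10+1=11). clock=10
Op 5: insert a.com -> 10.0.0.3 (expiry=10+3=13). clock=10
Op 6: insert a.com -> 10.0.0.4 (expiry=10+2=12). clock=10
Op 7: insert b.com -> 10.0.0.4 (expiry=10+4=14). clock=10
Op 8: insert a.com -> 10.0.0.5 (expiry=10+4=14). clock=10
Op 9: insert a.com -> 10.0.0.3 (expiry=10+1=11). clock=10
Op 10: insert a.com -> 10.0.0.5 (expiry=10+1=11). clock=10
Op 11: tick 5 -> clock=15. purged={a.com,b.com}
Op 12: tick 10 -> clock=25.
Op 13: tick 3 -> clock=28.
Op 14: insert a.com -> 10.0.0.5 (expiry=28+2=30). clock=28
Op 15: tick 11 -> clock=39. purged={a.com}
lookup a.com: not in cache (expired or never inserted)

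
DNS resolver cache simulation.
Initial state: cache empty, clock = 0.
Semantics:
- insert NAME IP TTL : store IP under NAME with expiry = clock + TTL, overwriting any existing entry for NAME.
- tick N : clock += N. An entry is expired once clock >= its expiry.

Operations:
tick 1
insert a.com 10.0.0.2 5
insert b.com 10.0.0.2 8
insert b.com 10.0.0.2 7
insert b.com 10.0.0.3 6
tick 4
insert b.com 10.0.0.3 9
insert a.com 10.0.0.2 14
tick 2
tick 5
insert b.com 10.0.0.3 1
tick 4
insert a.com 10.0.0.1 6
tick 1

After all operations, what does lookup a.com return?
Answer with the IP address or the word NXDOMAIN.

Op 1: tick 1 -> clock=1.
Op 2: insert a.com -> 10.0.0.2 (expiry=1+5=6). clock=1
Op 3: insert b.com -> 10.0.0.2 (expiry=1+8=9). clock=1
Op 4: insert b.com -> 10.0.0.2 (expiry=1+7=8). clock=1
Op 5: insert b.com -> 10.0.0.3 (expiry=1+6=7). clock=1
Op 6: tick 4 -> clock=5.
Op 7: insert b.com -> 10.0.0.3 (expiry=5+9=14). clock=5
Op 8: insert a.com -> 10.0.0.2 (expiry=5+14=19). clock=5
Op 9: tick 2 -> clock=7.
Op 10: tick 5 -> clock=12.
Op 11: insert b.com -> 10.0.0.3 (expiry=12+1=13). clock=12
Op 12: tick 4 -> clock=16. purged={b.com}
Op 13: insert a.com -> 10.0.0.1 (expiry=16+6=22). clock=16
Op 14: tick 1 -> clock=17.
lookup a.com: present, ip=10.0.0.1 expiry=22 > clock=17

Answer: 10.0.0.1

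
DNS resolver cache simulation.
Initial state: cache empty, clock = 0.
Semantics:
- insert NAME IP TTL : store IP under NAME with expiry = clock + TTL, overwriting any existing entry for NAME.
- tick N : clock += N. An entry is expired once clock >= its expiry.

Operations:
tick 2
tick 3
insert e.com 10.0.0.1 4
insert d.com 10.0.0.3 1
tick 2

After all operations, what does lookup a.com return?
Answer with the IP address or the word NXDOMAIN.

Op 1: tick 2 -> clock=2.
Op 2: tick 3 -> clock=5.
Op 3: insert e.com -> 10.0.0.1 (expiry=5+4=9). clock=5
Op 4: insert d.com -> 10.0.0.3 (expiry=5+1=6). clock=5
Op 5: tick 2 -> clock=7. purged={d.com}
lookup a.com: not in cache (expired or never inserted)

Answer: NXDOMAIN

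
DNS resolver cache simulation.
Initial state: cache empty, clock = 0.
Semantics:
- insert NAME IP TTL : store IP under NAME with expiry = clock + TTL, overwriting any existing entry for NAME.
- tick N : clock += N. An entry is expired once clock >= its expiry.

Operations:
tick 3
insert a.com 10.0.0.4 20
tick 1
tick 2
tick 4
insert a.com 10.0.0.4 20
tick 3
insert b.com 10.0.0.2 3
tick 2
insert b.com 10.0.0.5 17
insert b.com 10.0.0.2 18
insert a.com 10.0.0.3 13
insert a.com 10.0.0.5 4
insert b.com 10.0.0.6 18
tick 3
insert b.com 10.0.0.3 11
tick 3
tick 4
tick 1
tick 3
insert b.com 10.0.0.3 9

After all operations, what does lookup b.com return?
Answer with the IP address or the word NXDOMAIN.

Answer: 10.0.0.3

Derivation:
Op 1: tick 3 -> clock=3.
Op 2: insert a.com -> 10.0.0.4 (expiry=3+20=23). clock=3
Op 3: tick 1 -> clock=4.
Op 4: tick 2 -> clock=6.
Op 5: tick 4 -> clock=10.
Op 6: insert a.com -> 10.0.0.4 (expiry=10+20=30). clock=10
Op 7: tick 3 -> clock=13.
Op 8: insert b.com -> 10.0.0.2 (expiry=13+3=16). clock=13
Op 9: tick 2 -> clock=15.
Op 10: insert b.com -> 10.0.0.5 (expiry=15+17=32). clock=15
Op 11: insert b.com -> 10.0.0.2 (expiry=15+18=33). clock=15
Op 12: insert a.com -> 10.0.0.3 (expiry=15+13=28). clock=15
Op 13: insert a.com -> 10.0.0.5 (expiry=15+4=19). clock=15
Op 14: insert b.com -> 10.0.0.6 (expiry=15+18=33). clock=15
Op 15: tick 3 -> clock=18.
Op 16: insert b.com -> 10.0.0.3 (expiry=18+11=29). clock=18
Op 17: tick 3 -> clock=21. purged={a.com}
Op 18: tick 4 -> clock=25.
Op 19: tick 1 -> clock=26.
Op 20: tick 3 -> clock=29. purged={b.com}
Op 21: insert b.com -> 10.0.0.3 (expiry=29+9=38). clock=29
lookup b.com: present, ip=10.0.0.3 expiry=38 > clock=29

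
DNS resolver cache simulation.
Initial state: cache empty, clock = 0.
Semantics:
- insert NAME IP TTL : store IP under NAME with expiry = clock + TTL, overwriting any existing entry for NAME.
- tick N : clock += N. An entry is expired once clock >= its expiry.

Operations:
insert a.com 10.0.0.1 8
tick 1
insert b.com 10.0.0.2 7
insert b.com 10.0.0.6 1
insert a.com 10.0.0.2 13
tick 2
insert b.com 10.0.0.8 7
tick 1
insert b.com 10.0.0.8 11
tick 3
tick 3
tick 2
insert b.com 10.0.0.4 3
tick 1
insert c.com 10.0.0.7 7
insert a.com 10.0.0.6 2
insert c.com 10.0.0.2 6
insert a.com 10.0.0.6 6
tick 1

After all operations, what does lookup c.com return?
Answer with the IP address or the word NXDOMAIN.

Op 1: insert a.com -> 10.0.0.1 (expiry=0+8=8). clock=0
Op 2: tick 1 -> clock=1.
Op 3: insert b.com -> 10.0.0.2 (expiry=1+7=8). clock=1
Op 4: insert b.com -> 10.0.0.6 (expiry=1+1=2). clock=1
Op 5: insert a.com -> 10.0.0.2 (expiry=1+13=14). clock=1
Op 6: tick 2 -> clock=3. purged={b.com}
Op 7: insert b.com -> 10.0.0.8 (expiry=3+7=10). clock=3
Op 8: tick 1 -> clock=4.
Op 9: insert b.com -> 10.0.0.8 (expiry=4+11=15). clock=4
Op 10: tick 3 -> clock=7.
Op 11: tick 3 -> clock=10.
Op 12: tick 2 -> clock=12.
Op 13: insert b.com -> 10.0.0.4 (expiry=12+3=15). clock=12
Op 14: tick 1 -> clock=13.
Op 15: insert c.com -> 10.0.0.7 (expiry=13+7=20). clock=13
Op 16: insert a.com -> 10.0.0.6 (expiry=13+2=15). clock=13
Op 17: insert c.com -> 10.0.0.2 (expiry=13+6=19). clock=13
Op 18: insert a.com -> 10.0.0.6 (expiry=13+6=19). clock=13
Op 19: tick 1 -> clock=14.
lookup c.com: present, ip=10.0.0.2 expiry=19 > clock=14

Answer: 10.0.0.2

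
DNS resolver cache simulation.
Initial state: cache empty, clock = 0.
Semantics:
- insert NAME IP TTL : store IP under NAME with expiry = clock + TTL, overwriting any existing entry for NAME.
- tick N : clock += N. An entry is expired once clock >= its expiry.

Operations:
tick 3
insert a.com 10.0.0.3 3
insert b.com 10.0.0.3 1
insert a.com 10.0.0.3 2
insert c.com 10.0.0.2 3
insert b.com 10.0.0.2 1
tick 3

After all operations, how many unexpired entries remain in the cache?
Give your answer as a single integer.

Answer: 0

Derivation:
Op 1: tick 3 -> clock=3.
Op 2: insert a.com -> 10.0.0.3 (expiry=3+3=6). clock=3
Op 3: insert b.com -> 10.0.0.3 (expiry=3+1=4). clock=3
Op 4: insert a.com -> 10.0.0.3 (expiry=3+2=5). clock=3
Op 5: insert c.com -> 10.0.0.2 (expiry=3+3=6). clock=3
Op 6: insert b.com -> 10.0.0.2 (expiry=3+1=4). clock=3
Op 7: tick 3 -> clock=6. purged={a.com,b.com,c.com}
Final cache (unexpired): {} -> size=0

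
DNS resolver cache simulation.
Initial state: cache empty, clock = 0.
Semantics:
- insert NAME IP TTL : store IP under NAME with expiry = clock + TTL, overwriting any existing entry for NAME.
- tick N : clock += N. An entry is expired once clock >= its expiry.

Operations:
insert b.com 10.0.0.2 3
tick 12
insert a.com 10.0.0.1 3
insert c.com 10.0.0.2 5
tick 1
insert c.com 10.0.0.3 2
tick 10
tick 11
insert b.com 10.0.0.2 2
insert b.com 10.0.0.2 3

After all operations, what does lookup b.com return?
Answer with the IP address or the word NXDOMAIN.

Op 1: insert b.com -> 10.0.0.2 (expiry=0+3=3). clock=0
Op 2: tick 12 -> clock=12. purged={b.com}
Op 3: insert a.com -> 10.0.0.1 (expiry=12+3=15). clock=12
Op 4: insert c.com -> 10.0.0.2 (expiry=12+5=17). clock=12
Op 5: tick 1 -> clock=13.
Op 6: insert c.com -> 10.0.0.3 (expiry=13+2=15). clock=13
Op 7: tick 10 -> clock=23. purged={a.com,c.com}
Op 8: tick 11 -> clock=34.
Op 9: insert b.com -> 10.0.0.2 (expiry=34+2=36). clock=34
Op 10: insert b.com -> 10.0.0.2 (expiry=34+3=37). clock=34
lookup b.com: present, ip=10.0.0.2 expiry=37 > clock=34

Answer: 10.0.0.2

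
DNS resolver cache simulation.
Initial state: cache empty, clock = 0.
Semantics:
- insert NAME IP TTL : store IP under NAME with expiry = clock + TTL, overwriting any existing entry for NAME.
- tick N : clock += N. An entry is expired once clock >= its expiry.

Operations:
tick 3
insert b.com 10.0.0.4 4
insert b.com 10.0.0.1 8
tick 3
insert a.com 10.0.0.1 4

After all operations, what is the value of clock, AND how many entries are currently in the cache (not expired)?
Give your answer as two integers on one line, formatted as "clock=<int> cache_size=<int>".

Answer: clock=6 cache_size=2

Derivation:
Op 1: tick 3 -> clock=3.
Op 2: insert b.com -> 10.0.0.4 (expiry=3+4=7). clock=3
Op 3: insert b.com -> 10.0.0.1 (expiry=3+8=11). clock=3
Op 4: tick 3 -> clock=6.
Op 5: insert a.com -> 10.0.0.1 (expiry=6+4=10). clock=6
Final clock = 6
Final cache (unexpired): {a.com,b.com} -> size=2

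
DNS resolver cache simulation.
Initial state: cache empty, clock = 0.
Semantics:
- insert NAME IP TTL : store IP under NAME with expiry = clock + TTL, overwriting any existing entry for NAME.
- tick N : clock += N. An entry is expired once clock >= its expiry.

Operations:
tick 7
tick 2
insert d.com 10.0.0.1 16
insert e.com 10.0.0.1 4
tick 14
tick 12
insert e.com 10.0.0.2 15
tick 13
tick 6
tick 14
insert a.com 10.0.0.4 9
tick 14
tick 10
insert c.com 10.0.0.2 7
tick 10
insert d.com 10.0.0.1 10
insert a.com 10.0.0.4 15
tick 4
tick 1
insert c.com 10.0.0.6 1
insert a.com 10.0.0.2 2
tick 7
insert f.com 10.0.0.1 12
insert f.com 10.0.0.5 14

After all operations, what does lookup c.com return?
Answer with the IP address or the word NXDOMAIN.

Op 1: tick 7 -> clock=7.
Op 2: tick 2 -> clock=9.
Op 3: insert d.com -> 10.0.0.1 (expiry=9+16=25). clock=9
Op 4: insert e.com -> 10.0.0.1 (expiry=9+4=13). clock=9
Op 5: tick 14 -> clock=23. purged={e.com}
Op 6: tick 12 -> clock=35. purged={d.com}
Op 7: insert e.com -> 10.0.0.2 (expiry=35+15=50). clock=35
Op 8: tick 13 -> clock=48.
Op 9: tick 6 -> clock=54. purged={e.com}
Op 10: tick 14 -> clock=68.
Op 11: insert a.com -> 10.0.0.4 (expiry=68+9=77). clock=68
Op 12: tick 14 -> clock=82. purged={a.com}
Op 13: tick 10 -> clock=92.
Op 14: insert c.com -> 10.0.0.2 (expiry=92+7=99). clock=92
Op 15: tick 10 -> clock=102. purged={c.com}
Op 16: insert d.com -> 10.0.0.1 (expiry=102+10=112). clock=102
Op 17: insert a.com -> 10.0.0.4 (expiry=102+15=117). clock=102
Op 18: tick 4 -> clock=106.
Op 19: tick 1 -> clock=107.
Op 20: insert c.com -> 10.0.0.6 (expiry=107+1=108). clock=107
Op 21: insert a.com -> 10.0.0.2 (expiry=107+2=109). clock=107
Op 22: tick 7 -> clock=114. purged={a.com,c.com,d.com}
Op 23: insert f.com -> 10.0.0.1 (expiry=114+12=126). clock=114
Op 24: insert f.com -> 10.0.0.5 (expiry=114+14=128). clock=114
lookup c.com: not in cache (expired or never inserted)

Answer: NXDOMAIN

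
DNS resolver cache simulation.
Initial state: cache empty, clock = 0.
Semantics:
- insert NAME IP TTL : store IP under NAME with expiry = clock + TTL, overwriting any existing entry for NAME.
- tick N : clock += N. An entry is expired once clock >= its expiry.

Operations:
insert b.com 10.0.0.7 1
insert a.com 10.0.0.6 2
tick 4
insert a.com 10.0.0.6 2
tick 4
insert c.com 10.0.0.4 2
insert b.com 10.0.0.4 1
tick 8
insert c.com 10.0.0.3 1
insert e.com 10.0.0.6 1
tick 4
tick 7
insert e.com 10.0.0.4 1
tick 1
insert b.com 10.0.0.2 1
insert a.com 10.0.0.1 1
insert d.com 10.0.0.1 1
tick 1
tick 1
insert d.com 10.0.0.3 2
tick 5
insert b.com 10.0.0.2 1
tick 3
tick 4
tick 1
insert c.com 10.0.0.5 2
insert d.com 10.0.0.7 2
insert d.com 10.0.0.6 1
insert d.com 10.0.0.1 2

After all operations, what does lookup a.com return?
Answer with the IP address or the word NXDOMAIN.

Answer: NXDOMAIN

Derivation:
Op 1: insert b.com -> 10.0.0.7 (expiry=0+1=1). clock=0
Op 2: insert a.com -> 10.0.0.6 (expiry=0+2=2). clock=0
Op 3: tick 4 -> clock=4. purged={a.com,b.com}
Op 4: insert a.com -> 10.0.0.6 (expiry=4+2=6). clock=4
Op 5: tick 4 -> clock=8. purged={a.com}
Op 6: insert c.com -> 10.0.0.4 (expiry=8+2=10). clock=8
Op 7: insert b.com -> 10.0.0.4 (expiry=8+1=9). clock=8
Op 8: tick 8 -> clock=16. purged={b.com,c.com}
Op 9: insert c.com -> 10.0.0.3 (expiry=16+1=17). clock=16
Op 10: insert e.com -> 10.0.0.6 (expiry=16+1=17). clock=16
Op 11: tick 4 -> clock=20. purged={c.com,e.com}
Op 12: tick 7 -> clock=27.
Op 13: insert e.com -> 10.0.0.4 (expiry=27+1=28). clock=27
Op 14: tick 1 -> clock=28. purged={e.com}
Op 15: insert b.com -> 10.0.0.2 (expiry=28+1=29). clock=28
Op 16: insert a.com -> 10.0.0.1 (expiry=28+1=29). clock=28
Op 17: insert d.com -> 10.0.0.1 (expiry=28+1=29). clock=28
Op 18: tick 1 -> clock=29. purged={a.com,b.com,d.com}
Op 19: tick 1 -> clock=30.
Op 20: insert d.com -> 10.0.0.3 (expiry=30+2=32). clock=30
Op 21: tick 5 -> clock=35. purged={d.com}
Op 22: insert b.com -> 10.0.0.2 (expiry=35+1=36). clock=35
Op 23: tick 3 -> clock=38. purged={b.com}
Op 24: tick 4 -> clock=42.
Op 25: tick 1 -> clock=43.
Op 26: insert c.com -> 10.0.0.5 (expiry=43+2=45). clock=43
Op 27: insert d.com -> 10.0.0.7 (expiry=43+2=45). clock=43
Op 28: insert d.com -> 10.0.0.6 (expiry=43+1=44). clock=43
Op 29: insert d.com -> 10.0.0.1 (expiry=43+2=45). clock=43
lookup a.com: not in cache (expired or never inserted)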